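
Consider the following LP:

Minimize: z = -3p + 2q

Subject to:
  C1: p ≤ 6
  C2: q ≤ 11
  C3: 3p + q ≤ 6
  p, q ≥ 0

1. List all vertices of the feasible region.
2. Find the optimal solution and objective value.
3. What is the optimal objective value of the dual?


1. (0, 0), (2, 0), (0, 6)
2. p = 2, q = 0, z = -6
3. -6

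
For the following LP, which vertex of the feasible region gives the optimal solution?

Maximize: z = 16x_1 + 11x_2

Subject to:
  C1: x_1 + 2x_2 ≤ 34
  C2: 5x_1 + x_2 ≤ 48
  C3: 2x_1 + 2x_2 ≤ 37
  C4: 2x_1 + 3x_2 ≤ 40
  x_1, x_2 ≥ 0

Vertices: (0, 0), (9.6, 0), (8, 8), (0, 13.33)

Evaluate the objective at each vertex of the feasible region:
  z(0, 0) = 0
  z(9.6, 0) = 153.6
  z(8, 8) = 216  ←
  z(0, 13.33) = 146.7
The maximum is at x_1 = 8, x_2 = 8.

(8, 8)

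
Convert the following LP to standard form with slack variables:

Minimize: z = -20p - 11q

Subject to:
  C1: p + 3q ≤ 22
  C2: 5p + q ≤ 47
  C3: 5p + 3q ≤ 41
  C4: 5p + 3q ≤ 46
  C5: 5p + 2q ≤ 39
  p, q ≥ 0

min z = -20p - 11q

s.t.
  p + 3q + s1 = 22
  5p + q + s2 = 47
  5p + 3q + s3 = 41
  5p + 3q + s4 = 46
  5p + 2q + s5 = 39
  p, q, s1, s2, s3, s4, s5 ≥ 0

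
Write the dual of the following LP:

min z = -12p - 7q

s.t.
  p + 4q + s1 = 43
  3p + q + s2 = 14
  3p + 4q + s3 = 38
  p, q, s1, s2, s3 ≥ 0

Primal min cᵀx s.t. Ax ≤ b, x ≥ 0  →  Dual max −bᵀy s.t. Aᵀy ≥ −c, y ≥ 0.

Maximize: z = -43y1 - 14y2 - 38y3

Subject to:
  y1 + 3y2 + 3y3 ≥ 12
  4y1 + y2 + 4y3 ≥ 7
  y1, y2, y3 ≥ 0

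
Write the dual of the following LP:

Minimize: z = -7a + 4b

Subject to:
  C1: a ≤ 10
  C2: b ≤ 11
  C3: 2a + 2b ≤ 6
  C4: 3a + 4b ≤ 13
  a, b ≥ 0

Primal min cᵀx s.t. Ax ≤ b, x ≥ 0  →  Dual max −bᵀy s.t. Aᵀy ≥ −c, y ≥ 0.

Maximize: z = -10y1 - 11y2 - 6y3 - 13y4

Subject to:
  y1 + 2y3 + 3y4 ≥ 7
  y2 + 2y3 + 4y4 ≥ -4
  y1, y2, y3, y4 ≥ 0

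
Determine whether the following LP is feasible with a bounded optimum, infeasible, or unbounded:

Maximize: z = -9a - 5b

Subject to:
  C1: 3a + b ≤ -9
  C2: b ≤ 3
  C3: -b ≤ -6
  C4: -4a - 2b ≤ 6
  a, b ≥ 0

Infeasible (no feasible solution exists)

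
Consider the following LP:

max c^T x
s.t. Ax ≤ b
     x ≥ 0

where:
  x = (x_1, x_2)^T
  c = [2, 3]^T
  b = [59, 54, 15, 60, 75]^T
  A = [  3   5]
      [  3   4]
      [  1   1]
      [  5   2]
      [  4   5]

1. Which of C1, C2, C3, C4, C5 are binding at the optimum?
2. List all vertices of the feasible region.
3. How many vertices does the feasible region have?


1. C1, C3
2. (0, 0), (12, 0), (10, 5), (8, 7), (0, 11.8)
3. 5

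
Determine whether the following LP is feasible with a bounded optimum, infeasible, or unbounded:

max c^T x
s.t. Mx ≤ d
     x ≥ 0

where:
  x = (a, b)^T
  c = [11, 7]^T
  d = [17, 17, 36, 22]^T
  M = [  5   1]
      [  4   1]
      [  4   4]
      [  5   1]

Feasible with a bounded optimal solution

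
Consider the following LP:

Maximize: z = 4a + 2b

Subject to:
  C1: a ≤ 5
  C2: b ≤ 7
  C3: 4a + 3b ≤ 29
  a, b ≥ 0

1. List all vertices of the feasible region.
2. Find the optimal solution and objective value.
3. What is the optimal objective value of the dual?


1. (0, 0), (5, 0), (5, 3), (2, 7), (0, 7)
2. a = 5, b = 3, z = 26
3. 26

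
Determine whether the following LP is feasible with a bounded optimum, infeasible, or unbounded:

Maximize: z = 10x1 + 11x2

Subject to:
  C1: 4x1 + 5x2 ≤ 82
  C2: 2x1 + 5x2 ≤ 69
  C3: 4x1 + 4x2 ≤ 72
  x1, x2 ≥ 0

Feasible with a bounded optimal solution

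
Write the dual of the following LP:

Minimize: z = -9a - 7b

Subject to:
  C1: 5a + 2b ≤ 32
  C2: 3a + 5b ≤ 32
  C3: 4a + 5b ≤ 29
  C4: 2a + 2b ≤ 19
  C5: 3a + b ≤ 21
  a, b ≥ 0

Primal min cᵀx s.t. Ax ≤ b, x ≥ 0  →  Dual max −bᵀy s.t. Aᵀy ≥ −c, y ≥ 0.

Maximize: z = -32y1 - 32y2 - 29y3 - 19y4 - 21y5

Subject to:
  5y1 + 3y2 + 4y3 + 2y4 + 3y5 ≥ 9
  2y1 + 5y2 + 5y3 + 2y4 + y5 ≥ 7
  y1, y2, y3, y4, y5 ≥ 0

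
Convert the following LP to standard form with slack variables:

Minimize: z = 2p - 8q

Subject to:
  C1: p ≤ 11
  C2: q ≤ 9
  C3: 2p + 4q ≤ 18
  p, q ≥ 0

min z = 2p - 8q

s.t.
  p + s1 = 11
  q + s2 = 9
  2p + 4q + s3 = 18
  p, q, s1, s2, s3 ≥ 0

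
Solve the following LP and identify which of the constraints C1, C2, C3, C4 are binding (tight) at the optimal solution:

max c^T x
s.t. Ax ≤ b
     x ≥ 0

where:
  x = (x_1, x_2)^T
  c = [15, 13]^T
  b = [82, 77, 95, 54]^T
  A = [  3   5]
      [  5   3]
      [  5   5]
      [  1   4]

At x_1 = 10, x_2 = 9, compute slack b - a·x for each constraint:
  C1: 82 − 75 = 7  (slack)
  C2: 77 − 77 = 0  (binding)
  C3: 95 − 95 = 0  (binding)
  C4: 54 − 46 = 8  (slack)

Optimal: x_1 = 10, x_2 = 9
Binding: C2, C3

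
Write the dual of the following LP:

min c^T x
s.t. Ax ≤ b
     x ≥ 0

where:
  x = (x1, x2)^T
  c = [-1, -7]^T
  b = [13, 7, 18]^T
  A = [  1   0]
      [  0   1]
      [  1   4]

Primal min cᵀx s.t. Ax ≤ b, x ≥ 0  →  Dual max −bᵀy s.t. Aᵀy ≥ −c, y ≥ 0.

Maximize: z = -13y1 - 7y2 - 18y3

Subject to:
  y1 + y3 ≥ 1
  y2 + 4y3 ≥ 7
  y1, y2, y3 ≥ 0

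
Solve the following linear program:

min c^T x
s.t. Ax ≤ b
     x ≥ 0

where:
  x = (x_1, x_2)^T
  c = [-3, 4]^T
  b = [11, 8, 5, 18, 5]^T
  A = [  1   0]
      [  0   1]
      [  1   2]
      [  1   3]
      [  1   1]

Evaluate the objective at each vertex of the feasible region:
  z(0, 0) = 0
  z(5, 0) = -15  ←
  z(0, 2.5) = 10
The minimum is at x_1 = 5, x_2 = 0.

x_1 = 5, x_2 = 0, z = -15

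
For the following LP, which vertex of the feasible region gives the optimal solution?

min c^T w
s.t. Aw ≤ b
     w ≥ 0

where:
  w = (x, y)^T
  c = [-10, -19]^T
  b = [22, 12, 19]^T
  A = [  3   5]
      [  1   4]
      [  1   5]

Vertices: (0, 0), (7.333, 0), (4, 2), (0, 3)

Evaluate the objective at each vertex of the feasible region:
  z(0, 0) = 0
  z(7.333, 0) = -73.33
  z(4, 2) = -78  ←
  z(0, 3) = -57
The minimum is at x = 4, y = 2.

(4, 2)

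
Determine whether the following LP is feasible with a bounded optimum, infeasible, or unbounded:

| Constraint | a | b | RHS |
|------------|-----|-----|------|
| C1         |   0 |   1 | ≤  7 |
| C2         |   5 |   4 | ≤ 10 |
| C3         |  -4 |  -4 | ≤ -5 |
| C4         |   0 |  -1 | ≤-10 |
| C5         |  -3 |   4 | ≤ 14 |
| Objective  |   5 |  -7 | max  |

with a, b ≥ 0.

Infeasible (no feasible solution exists)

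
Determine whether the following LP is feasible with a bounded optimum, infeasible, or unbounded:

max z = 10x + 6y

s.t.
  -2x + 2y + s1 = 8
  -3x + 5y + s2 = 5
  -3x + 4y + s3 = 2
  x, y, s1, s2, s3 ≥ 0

Unbounded (objective can increase without bound)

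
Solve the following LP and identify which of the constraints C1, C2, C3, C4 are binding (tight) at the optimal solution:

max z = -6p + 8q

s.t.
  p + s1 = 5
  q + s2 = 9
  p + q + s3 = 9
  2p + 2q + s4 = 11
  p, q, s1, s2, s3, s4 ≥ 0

At p = 0, q = 5.5, compute slack b - a·x for each constraint:
  C1: 5 − 0 = 5  (slack)
  C2: 9 − 5.5 = 3.5  (slack)
  C3: 9 − 5.5 = 3.5  (slack)
  C4: 11 − 11 = 0  (binding)

Optimal: p = 0, q = 5.5
Binding: C4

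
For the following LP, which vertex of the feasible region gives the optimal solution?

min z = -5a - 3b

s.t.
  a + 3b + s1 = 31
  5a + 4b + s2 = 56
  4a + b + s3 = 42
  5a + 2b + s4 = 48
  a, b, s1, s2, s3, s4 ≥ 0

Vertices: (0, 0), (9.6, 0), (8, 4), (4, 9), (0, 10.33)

Evaluate the objective at each vertex of the feasible region:
  z(0, 0) = 0
  z(9.6, 0) = -48
  z(8, 4) = -52  ←
  z(4, 9) = -47
  z(0, 10.33) = -31
The minimum is at a = 8, b = 4.

(8, 4)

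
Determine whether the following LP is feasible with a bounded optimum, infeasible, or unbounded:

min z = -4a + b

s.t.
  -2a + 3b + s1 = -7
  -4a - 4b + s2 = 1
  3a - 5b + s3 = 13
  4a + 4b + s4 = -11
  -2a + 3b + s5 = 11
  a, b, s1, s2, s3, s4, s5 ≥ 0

Infeasible (no feasible solution exists)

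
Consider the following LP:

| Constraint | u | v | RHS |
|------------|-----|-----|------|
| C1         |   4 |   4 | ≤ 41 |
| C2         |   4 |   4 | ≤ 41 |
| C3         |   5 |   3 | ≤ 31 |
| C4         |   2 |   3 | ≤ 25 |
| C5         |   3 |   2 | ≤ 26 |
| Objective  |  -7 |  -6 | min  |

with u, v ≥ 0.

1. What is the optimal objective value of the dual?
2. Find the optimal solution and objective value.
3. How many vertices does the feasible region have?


1. -56
2. u = 2, v = 7, z = -56
3. 4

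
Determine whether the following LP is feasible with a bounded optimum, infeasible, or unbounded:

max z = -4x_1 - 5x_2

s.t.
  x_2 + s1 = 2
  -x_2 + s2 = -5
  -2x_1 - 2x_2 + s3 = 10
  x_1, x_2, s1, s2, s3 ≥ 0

Infeasible (no feasible solution exists)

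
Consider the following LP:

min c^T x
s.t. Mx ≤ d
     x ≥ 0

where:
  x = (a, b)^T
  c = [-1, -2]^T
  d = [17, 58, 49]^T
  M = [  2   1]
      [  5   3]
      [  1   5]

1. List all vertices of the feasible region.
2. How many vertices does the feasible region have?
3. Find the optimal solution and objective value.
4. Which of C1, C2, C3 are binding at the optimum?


1. (0, 0), (8.5, 0), (4, 9), (0, 9.8)
2. 4
3. a = 4, b = 9, z = -22
4. C1, C3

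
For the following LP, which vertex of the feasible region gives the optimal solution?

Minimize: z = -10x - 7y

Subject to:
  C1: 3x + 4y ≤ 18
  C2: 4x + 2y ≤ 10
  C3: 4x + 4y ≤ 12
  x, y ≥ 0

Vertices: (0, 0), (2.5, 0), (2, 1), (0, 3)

Evaluate the objective at each vertex of the feasible region:
  z(0, 0) = 0
  z(2.5, 0) = -25
  z(2, 1) = -27  ←
  z(0, 3) = -21
The minimum is at x = 2, y = 1.

(2, 1)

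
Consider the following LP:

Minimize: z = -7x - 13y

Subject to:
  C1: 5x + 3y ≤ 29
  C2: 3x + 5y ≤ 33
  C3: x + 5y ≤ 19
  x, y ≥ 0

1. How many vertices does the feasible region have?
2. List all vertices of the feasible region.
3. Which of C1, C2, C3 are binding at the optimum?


1. 4
2. (0, 0), (5.8, 0), (4, 3), (0, 3.8)
3. C1, C3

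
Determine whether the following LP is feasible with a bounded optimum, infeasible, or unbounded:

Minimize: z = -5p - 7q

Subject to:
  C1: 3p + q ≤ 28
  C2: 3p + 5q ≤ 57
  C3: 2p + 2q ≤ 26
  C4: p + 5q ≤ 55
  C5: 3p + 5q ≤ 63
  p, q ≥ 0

Feasible with a bounded optimal solution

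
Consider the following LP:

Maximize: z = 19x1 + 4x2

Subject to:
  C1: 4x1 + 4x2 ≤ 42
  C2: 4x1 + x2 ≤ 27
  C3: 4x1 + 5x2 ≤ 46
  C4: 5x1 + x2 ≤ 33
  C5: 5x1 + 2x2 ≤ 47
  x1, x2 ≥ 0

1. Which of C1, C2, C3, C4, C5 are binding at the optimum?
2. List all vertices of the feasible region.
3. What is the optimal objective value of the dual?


1. C2, C4
2. (0, 0), (6.6, 0), (6, 3), (5.562, 4.75), (0, 9.2)
3. 126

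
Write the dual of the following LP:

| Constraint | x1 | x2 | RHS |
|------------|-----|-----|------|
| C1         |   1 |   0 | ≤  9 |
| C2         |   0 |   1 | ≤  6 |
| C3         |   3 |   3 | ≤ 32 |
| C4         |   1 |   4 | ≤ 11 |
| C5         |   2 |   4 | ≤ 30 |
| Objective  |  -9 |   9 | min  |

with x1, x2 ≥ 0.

Primal min cᵀx s.t. Ax ≤ b, x ≥ 0  →  Dual max −bᵀy s.t. Aᵀy ≥ −c, y ≥ 0.

Maximize: z = -9y1 - 6y2 - 32y3 - 11y4 - 30y5

Subject to:
  y1 + 3y3 + y4 + 2y5 ≥ 9
  y2 + 3y3 + 4y4 + 4y5 ≥ -9
  y1, y2, y3, y4, y5 ≥ 0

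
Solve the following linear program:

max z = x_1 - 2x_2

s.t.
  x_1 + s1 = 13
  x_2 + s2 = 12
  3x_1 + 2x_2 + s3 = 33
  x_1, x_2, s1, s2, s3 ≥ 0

Evaluate the objective at each vertex of the feasible region:
  z(0, 0) = 0
  z(11, 0) = 11  ←
  z(3, 12) = -21
  z(0, 12) = -24
The maximum is at x_1 = 11, x_2 = 0.

x_1 = 11, x_2 = 0, z = 11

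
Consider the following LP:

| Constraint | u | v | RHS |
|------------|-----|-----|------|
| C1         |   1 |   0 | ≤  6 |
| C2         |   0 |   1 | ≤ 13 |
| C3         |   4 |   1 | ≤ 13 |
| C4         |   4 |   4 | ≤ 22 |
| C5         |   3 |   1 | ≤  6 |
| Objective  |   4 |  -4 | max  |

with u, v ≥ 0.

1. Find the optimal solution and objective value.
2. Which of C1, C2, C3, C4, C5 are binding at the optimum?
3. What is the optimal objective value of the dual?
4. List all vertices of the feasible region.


1. u = 2, v = 0, z = 8
2. C5
3. 8
4. (0, 0), (2, 0), (0.25, 5.25), (0, 5.5)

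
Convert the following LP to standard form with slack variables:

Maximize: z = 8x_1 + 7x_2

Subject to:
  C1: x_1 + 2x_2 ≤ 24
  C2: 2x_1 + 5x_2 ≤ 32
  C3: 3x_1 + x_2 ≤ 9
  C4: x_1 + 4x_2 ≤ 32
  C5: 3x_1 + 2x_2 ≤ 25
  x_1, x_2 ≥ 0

max z = 8x_1 + 7x_2

s.t.
  x_1 + 2x_2 + s1 = 24
  2x_1 + 5x_2 + s2 = 32
  3x_1 + x_2 + s3 = 9
  x_1 + 4x_2 + s4 = 32
  3x_1 + 2x_2 + s5 = 25
  x_1, x_2, s1, s2, s3, s4, s5 ≥ 0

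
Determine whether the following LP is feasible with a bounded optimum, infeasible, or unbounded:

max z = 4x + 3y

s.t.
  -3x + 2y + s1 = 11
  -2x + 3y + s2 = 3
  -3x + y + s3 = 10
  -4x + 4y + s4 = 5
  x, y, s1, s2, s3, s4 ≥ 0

Unbounded (objective can increase without bound)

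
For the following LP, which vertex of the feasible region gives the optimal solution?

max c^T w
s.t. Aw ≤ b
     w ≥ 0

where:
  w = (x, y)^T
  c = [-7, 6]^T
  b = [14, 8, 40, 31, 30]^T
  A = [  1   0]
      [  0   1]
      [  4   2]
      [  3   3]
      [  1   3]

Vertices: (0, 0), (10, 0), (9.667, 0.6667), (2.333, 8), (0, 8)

Evaluate the objective at each vertex of the feasible region:
  z(0, 0) = 0
  z(10, 0) = -70
  z(9.667, 0.6667) = -63.67
  z(2.333, 8) = 31.67
  z(0, 8) = 48  ←
The maximum is at x = 0, y = 8.

(0, 8)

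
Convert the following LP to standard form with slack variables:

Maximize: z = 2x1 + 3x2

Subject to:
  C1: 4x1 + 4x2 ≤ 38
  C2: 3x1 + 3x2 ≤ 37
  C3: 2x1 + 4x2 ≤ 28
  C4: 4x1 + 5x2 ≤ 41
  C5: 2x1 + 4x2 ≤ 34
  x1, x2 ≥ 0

max z = 2x1 + 3x2

s.t.
  4x1 + 4x2 + s1 = 38
  3x1 + 3x2 + s2 = 37
  2x1 + 4x2 + s3 = 28
  4x1 + 5x2 + s4 = 41
  2x1 + 4x2 + s5 = 34
  x1, x2, s1, s2, s3, s4, s5 ≥ 0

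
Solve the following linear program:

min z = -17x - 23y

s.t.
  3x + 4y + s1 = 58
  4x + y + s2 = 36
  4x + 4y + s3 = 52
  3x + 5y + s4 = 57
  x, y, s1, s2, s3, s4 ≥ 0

Evaluate the objective at each vertex of the feasible region:
  z(0, 0) = 0
  z(9, 0) = -153
  z(7.667, 5.333) = -253
  z(4, 9) = -275  ←
  z(0, 11.4) = -262.2
The minimum is at x = 4, y = 9.

x = 4, y = 9, z = -275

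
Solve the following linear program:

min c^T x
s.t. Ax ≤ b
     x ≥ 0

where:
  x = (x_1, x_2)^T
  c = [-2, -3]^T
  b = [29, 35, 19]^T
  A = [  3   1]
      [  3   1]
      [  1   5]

Evaluate the objective at each vertex of the feasible region:
  z(0, 0) = 0
  z(9.667, 0) = -19.33
  z(9, 2) = -24  ←
  z(0, 3.8) = -11.4
The minimum is at x_1 = 9, x_2 = 2.

x_1 = 9, x_2 = 2, z = -24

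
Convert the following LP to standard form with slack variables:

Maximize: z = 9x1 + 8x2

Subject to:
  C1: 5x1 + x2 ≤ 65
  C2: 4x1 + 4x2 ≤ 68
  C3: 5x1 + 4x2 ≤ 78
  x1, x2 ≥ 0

max z = 9x1 + 8x2

s.t.
  5x1 + x2 + s1 = 65
  4x1 + 4x2 + s2 = 68
  5x1 + 4x2 + s3 = 78
  x1, x2, s1, s2, s3 ≥ 0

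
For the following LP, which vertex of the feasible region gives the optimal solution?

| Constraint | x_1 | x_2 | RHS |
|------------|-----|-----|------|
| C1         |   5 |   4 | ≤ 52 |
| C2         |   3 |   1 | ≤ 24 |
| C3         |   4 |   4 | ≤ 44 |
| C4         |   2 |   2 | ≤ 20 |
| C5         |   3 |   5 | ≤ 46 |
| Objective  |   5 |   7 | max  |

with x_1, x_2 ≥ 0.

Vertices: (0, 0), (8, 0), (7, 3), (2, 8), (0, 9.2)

Evaluate the objective at each vertex of the feasible region:
  z(0, 0) = 0
  z(8, 0) = 40
  z(7, 3) = 56
  z(2, 8) = 66  ←
  z(0, 9.2) = 64.4
The maximum is at x_1 = 2, x_2 = 8.

(2, 8)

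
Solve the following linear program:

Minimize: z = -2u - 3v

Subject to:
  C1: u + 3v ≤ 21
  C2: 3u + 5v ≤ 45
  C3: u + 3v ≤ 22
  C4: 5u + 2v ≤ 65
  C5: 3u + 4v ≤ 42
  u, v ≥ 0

Evaluate the objective at each vertex of the feasible region:
  z(0, 0) = 0
  z(13, 0) = -26
  z(12.57, 1.071) = -28.36
  z(10, 3) = -29  ←
  z(7.5, 4.5) = -28.5
  z(0, 7) = -21
The minimum is at u = 10, v = 3.

u = 10, v = 3, z = -29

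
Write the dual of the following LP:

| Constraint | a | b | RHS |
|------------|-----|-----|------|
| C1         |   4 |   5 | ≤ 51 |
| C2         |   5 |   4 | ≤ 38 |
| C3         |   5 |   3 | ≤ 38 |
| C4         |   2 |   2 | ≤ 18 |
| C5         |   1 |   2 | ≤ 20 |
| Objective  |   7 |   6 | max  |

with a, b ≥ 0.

Primal max cᵀx s.t. Ax ≤ b, x ≥ 0  →  Dual min bᵀy s.t. Aᵀy ≥ c, y ≥ 0.

Minimize: z = 51y1 + 38y2 + 38y3 + 18y4 + 20y5

Subject to:
  4y1 + 5y2 + 5y3 + 2y4 + y5 ≥ 7
  5y1 + 4y2 + 3y3 + 2y4 + 2y5 ≥ 6
  y1, y2, y3, y4, y5 ≥ 0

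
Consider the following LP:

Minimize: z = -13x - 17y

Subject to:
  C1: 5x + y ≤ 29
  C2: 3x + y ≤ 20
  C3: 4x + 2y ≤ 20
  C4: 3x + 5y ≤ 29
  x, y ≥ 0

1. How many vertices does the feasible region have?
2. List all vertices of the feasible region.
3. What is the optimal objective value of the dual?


1. 4
2. (0, 0), (5, 0), (3, 4), (0, 5.8)
3. -107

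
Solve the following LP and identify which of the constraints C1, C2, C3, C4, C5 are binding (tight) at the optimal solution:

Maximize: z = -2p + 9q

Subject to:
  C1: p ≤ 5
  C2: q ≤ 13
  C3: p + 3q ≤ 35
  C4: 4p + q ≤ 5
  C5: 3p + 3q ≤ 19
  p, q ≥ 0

At p = 0, q = 5, compute slack b - a·x for each constraint:
  C1: 5 − 0 = 5  (slack)
  C2: 13 − 5 = 8  (slack)
  C3: 35 − 15 = 20  (slack)
  C4: 5 − 5 = 0  (binding)
  C5: 19 − 15 = 4  (slack)

Optimal: p = 0, q = 5
Binding: C4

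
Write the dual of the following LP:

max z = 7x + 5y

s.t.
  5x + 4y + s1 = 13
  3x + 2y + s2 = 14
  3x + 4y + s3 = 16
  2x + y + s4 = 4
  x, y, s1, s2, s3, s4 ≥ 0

Primal max cᵀx s.t. Ax ≤ b, x ≥ 0  →  Dual min bᵀy s.t. Aᵀy ≥ c, y ≥ 0.

Minimize: z = 13y1 + 14y2 + 16y3 + 4y4

Subject to:
  5y1 + 3y2 + 3y3 + 2y4 ≥ 7
  4y1 + 2y2 + 4y3 + y4 ≥ 5
  y1, y2, y3, y4 ≥ 0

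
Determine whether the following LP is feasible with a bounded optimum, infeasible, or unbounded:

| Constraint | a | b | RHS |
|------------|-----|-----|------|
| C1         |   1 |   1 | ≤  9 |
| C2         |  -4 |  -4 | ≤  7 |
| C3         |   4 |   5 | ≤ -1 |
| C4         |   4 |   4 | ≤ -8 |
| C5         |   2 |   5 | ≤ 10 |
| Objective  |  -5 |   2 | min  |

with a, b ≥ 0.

Infeasible (no feasible solution exists)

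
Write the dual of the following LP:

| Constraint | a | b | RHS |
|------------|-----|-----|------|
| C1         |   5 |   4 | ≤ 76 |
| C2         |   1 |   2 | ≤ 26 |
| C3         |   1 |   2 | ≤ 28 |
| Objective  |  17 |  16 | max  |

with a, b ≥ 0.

Primal max cᵀx s.t. Ax ≤ b, x ≥ 0  →  Dual min bᵀy s.t. Aᵀy ≥ c, y ≥ 0.

Minimize: z = 76y1 + 26y2 + 28y3

Subject to:
  5y1 + y2 + y3 ≥ 17
  4y1 + 2y2 + 2y3 ≥ 16
  y1, y2, y3 ≥ 0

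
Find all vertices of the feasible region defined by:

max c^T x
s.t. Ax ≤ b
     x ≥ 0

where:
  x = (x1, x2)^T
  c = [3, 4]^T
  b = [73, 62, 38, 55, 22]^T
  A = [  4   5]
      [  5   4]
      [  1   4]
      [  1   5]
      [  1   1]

(0, 0), (12.4, 0), (6, 8), (0, 9.5)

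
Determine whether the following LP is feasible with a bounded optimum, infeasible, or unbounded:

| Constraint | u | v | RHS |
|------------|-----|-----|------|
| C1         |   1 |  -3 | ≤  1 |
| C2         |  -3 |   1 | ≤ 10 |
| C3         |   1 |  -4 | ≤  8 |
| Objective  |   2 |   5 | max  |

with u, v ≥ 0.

Unbounded (objective can increase without bound)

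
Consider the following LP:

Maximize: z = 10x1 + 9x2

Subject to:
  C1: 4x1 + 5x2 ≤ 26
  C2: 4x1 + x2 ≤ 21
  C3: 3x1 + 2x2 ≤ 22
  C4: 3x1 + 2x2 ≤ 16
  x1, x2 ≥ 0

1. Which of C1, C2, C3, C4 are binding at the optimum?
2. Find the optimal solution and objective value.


1. C1, C4
2. x1 = 4, x2 = 2, z = 58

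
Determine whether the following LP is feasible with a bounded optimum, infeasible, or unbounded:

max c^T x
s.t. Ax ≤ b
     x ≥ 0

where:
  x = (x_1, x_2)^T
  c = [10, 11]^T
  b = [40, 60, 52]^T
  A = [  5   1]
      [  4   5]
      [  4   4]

Feasible with a bounded optimal solution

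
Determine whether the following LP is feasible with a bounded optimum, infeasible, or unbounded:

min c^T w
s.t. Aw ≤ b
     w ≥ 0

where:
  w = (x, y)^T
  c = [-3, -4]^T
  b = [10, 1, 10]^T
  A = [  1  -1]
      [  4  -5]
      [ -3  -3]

Unbounded (objective can decrease without bound)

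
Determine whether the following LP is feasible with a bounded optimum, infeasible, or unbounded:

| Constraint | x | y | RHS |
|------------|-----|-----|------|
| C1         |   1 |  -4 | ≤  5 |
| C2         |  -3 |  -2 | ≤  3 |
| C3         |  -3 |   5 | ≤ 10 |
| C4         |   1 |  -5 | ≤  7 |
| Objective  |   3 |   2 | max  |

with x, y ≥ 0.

Unbounded (objective can increase without bound)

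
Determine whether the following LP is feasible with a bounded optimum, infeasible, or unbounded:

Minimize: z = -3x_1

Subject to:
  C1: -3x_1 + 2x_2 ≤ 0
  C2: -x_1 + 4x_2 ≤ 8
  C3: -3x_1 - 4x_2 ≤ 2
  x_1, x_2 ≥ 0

Unbounded (objective can decrease without bound)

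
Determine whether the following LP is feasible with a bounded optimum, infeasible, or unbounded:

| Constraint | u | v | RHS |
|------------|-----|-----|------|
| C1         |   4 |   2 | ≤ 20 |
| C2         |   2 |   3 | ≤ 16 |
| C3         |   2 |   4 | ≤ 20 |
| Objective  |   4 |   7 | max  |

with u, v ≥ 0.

Feasible with a bounded optimal solution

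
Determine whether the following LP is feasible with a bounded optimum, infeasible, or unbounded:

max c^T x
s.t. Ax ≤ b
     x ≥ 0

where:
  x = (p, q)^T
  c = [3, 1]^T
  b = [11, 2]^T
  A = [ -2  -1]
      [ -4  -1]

Unbounded (objective can increase without bound)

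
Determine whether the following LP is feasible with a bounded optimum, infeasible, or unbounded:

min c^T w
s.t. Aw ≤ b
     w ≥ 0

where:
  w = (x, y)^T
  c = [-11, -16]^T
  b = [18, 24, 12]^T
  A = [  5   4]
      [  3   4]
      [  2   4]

Feasible with a bounded optimal solution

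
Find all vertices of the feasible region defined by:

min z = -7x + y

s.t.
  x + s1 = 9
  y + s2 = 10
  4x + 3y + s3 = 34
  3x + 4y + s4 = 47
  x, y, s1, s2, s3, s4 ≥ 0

(0, 0), (8.5, 0), (1, 10), (0, 10)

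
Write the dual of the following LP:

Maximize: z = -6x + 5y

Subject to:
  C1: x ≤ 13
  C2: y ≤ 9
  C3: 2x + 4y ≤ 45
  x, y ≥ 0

Primal max cᵀx s.t. Ax ≤ b, x ≥ 0  →  Dual min bᵀy s.t. Aᵀy ≥ c, y ≥ 0.

Minimize: z = 13y1 + 9y2 + 45y3

Subject to:
  y1 + 2y3 ≥ -6
  y2 + 4y3 ≥ 5
  y1, y2, y3 ≥ 0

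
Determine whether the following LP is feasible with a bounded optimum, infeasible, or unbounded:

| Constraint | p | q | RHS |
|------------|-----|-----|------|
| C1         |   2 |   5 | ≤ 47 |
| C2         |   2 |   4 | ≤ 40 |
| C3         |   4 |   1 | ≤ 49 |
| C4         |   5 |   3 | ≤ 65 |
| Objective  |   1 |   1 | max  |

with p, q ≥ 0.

Feasible with a bounded optimal solution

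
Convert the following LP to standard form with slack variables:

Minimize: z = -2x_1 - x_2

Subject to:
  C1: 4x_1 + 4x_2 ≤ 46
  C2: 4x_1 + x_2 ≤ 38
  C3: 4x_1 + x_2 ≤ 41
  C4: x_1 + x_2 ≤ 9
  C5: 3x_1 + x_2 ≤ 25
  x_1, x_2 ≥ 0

min z = -2x_1 - x_2

s.t.
  4x_1 + 4x_2 + s1 = 46
  4x_1 + x_2 + s2 = 38
  4x_1 + x_2 + s3 = 41
  x_1 + x_2 + s4 = 9
  3x_1 + x_2 + s5 = 25
  x_1, x_2, s1, s2, s3, s4, s5 ≥ 0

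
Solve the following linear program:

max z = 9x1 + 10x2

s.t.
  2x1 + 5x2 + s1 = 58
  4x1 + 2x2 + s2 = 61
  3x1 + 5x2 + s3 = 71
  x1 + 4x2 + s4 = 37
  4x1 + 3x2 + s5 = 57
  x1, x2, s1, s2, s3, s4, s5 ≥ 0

Evaluate the objective at each vertex of the feasible region:
  z(0, 0) = 0
  z(14.25, 0) = 128.2
  z(9, 7) = 151  ←
  z(0, 9.25) = 92.5
The maximum is at x1 = 9, x2 = 7.

x1 = 9, x2 = 7, z = 151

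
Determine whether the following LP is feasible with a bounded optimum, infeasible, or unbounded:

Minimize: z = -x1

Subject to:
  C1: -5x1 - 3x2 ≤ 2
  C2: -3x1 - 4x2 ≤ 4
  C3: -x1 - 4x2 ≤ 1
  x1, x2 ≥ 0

Unbounded (objective can decrease without bound)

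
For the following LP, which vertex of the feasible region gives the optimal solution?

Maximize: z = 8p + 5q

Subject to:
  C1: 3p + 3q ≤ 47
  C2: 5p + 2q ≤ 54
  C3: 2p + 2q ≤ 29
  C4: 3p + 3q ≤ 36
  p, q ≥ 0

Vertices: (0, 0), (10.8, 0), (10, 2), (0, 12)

Evaluate the objective at each vertex of the feasible region:
  z(0, 0) = 0
  z(10.8, 0) = 86.4
  z(10, 2) = 90  ←
  z(0, 12) = 60
The maximum is at p = 10, q = 2.

(10, 2)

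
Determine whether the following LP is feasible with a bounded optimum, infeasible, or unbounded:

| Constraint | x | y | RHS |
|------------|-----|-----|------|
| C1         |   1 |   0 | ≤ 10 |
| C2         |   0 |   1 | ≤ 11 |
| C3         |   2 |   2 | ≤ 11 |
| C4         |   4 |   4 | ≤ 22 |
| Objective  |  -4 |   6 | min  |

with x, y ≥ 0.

Feasible with a bounded optimal solution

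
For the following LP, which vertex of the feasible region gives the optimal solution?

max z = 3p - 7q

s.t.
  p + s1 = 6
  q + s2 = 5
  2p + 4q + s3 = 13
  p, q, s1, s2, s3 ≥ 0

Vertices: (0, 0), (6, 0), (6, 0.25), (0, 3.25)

Evaluate the objective at each vertex of the feasible region:
  z(0, 0) = 0
  z(6, 0) = 18  ←
  z(6, 0.25) = 16.25
  z(0, 3.25) = -22.75
The maximum is at p = 6, q = 0.

(6, 0)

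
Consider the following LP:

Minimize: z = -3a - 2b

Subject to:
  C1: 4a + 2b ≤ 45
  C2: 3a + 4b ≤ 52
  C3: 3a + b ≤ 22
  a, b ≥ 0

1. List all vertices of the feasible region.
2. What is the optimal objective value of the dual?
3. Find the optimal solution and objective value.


1. (0, 0), (7.333, 0), (4, 10), (0, 13)
2. -32
3. a = 4, b = 10, z = -32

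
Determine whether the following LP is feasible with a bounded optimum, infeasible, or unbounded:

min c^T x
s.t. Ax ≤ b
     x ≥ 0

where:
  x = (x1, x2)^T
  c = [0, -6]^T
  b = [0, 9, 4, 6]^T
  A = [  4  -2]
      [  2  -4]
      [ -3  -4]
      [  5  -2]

Unbounded (objective can decrease without bound)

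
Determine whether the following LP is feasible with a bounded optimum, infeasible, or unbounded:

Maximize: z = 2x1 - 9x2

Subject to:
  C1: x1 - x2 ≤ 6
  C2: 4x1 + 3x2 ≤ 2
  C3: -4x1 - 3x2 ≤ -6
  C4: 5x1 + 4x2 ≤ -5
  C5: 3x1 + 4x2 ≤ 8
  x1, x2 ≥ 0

Infeasible (no feasible solution exists)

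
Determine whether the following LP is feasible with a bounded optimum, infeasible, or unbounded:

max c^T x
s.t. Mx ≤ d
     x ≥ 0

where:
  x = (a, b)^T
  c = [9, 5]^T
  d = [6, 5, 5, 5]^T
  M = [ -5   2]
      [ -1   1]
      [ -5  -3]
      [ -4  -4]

Unbounded (objective can increase without bound)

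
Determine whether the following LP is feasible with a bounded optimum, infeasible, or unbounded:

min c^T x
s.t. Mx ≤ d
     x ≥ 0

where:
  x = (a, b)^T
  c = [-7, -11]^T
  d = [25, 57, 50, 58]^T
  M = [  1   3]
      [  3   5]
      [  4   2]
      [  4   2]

Feasible with a bounded optimal solution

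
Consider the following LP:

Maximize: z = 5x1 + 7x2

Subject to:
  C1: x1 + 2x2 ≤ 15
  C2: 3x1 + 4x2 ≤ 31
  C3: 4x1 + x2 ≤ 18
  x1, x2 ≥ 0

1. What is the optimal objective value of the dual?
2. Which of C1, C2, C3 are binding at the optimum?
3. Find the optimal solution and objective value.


1. 54
2. C1, C2
3. x1 = 1, x2 = 7, z = 54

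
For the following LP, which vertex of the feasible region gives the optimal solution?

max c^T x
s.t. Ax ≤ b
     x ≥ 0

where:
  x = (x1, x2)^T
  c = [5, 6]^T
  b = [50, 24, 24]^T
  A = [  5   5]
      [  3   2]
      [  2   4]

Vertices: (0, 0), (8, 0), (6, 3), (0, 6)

Evaluate the objective at each vertex of the feasible region:
  z(0, 0) = 0
  z(8, 0) = 40
  z(6, 3) = 48  ←
  z(0, 6) = 36
The maximum is at x1 = 6, x2 = 3.

(6, 3)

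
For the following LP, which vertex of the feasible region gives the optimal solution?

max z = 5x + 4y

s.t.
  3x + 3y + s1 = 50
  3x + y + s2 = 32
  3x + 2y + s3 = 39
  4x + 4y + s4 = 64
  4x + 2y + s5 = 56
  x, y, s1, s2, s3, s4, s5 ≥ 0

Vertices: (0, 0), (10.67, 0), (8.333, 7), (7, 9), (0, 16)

Evaluate the objective at each vertex of the feasible region:
  z(0, 0) = 0
  z(10.67, 0) = 53.33
  z(8.333, 7) = 69.67
  z(7, 9) = 71  ←
  z(0, 16) = 64
The maximum is at x = 7, y = 9.

(7, 9)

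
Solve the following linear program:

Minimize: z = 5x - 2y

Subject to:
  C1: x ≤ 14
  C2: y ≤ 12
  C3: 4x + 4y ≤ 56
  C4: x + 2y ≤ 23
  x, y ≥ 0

Evaluate the objective at each vertex of the feasible region:
  z(0, 0) = 0
  z(14, 0) = 70
  z(5, 9) = 7
  z(0, 11.5) = -23  ←
The minimum is at x = 0, y = 11.5.

x = 0, y = 11.5, z = -23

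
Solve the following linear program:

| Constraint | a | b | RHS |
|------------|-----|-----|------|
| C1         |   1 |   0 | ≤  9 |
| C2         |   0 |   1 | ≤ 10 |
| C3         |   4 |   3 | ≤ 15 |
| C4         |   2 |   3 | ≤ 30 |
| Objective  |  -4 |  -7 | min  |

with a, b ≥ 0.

Evaluate the objective at each vertex of the feasible region:
  z(0, 0) = 0
  z(3.75, 0) = -15
  z(0, 5) = -35  ←
The minimum is at a = 0, b = 5.

a = 0, b = 5, z = -35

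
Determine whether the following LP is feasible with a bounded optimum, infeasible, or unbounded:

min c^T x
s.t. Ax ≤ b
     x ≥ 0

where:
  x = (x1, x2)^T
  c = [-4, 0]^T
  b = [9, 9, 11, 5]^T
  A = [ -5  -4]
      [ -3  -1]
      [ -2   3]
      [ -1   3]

Unbounded (objective can decrease without bound)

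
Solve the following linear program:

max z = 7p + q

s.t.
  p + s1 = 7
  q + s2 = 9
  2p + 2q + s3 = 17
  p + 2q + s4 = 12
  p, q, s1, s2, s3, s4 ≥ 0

Evaluate the objective at each vertex of the feasible region:
  z(0, 0) = 0
  z(7, 0) = 49
  z(7, 1.5) = 50.5  ←
  z(5, 3.5) = 38.5
  z(0, 6) = 6
The maximum is at p = 7, q = 1.5.

p = 7, q = 1.5, z = 50.5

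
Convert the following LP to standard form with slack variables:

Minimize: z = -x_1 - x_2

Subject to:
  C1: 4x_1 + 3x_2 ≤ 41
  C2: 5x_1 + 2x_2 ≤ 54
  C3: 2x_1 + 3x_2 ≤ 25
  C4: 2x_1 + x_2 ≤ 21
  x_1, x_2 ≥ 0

min z = -x_1 - x_2

s.t.
  4x_1 + 3x_2 + s1 = 41
  5x_1 + 2x_2 + s2 = 54
  2x_1 + 3x_2 + s3 = 25
  2x_1 + x_2 + s4 = 21
  x_1, x_2, s1, s2, s3, s4 ≥ 0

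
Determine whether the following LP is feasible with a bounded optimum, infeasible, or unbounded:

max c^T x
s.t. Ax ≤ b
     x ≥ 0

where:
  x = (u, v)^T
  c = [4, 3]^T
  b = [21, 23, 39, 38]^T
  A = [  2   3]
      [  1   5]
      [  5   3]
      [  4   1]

Feasible with a bounded optimal solution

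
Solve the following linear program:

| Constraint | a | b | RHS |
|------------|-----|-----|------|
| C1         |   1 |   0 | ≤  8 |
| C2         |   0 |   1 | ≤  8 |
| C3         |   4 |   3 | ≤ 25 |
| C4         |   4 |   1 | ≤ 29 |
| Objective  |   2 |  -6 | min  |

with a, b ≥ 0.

Evaluate the objective at each vertex of the feasible region:
  z(0, 0) = 0
  z(6.25, 0) = 12.5
  z(0.25, 8) = -47.5
  z(0, 8) = -48  ←
The minimum is at a = 0, b = 8.

a = 0, b = 8, z = -48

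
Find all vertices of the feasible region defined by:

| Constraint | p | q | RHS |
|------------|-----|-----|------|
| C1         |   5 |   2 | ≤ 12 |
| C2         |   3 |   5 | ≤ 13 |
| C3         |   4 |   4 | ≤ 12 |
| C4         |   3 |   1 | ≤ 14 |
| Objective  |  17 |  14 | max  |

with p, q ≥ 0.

(0, 0), (2.4, 0), (2, 1), (1, 2), (0, 2.6)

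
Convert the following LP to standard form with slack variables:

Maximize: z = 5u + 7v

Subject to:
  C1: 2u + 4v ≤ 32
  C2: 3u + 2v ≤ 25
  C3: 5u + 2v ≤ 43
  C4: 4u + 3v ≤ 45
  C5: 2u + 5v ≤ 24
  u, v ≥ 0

max z = 5u + 7v

s.t.
  2u + 4v + s1 = 32
  3u + 2v + s2 = 25
  5u + 2v + s3 = 43
  4u + 3v + s4 = 45
  2u + 5v + s5 = 24
  u, v, s1, s2, s3, s4, s5 ≥ 0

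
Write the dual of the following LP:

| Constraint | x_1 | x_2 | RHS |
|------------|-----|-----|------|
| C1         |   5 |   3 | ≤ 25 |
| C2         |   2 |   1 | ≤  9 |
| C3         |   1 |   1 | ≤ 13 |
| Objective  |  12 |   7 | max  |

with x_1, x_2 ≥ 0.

Primal max cᵀx s.t. Ax ≤ b, x ≥ 0  →  Dual min bᵀy s.t. Aᵀy ≥ c, y ≥ 0.

Minimize: z = 25y1 + 9y2 + 13y3

Subject to:
  5y1 + 2y2 + y3 ≥ 12
  3y1 + y2 + y3 ≥ 7
  y1, y2, y3 ≥ 0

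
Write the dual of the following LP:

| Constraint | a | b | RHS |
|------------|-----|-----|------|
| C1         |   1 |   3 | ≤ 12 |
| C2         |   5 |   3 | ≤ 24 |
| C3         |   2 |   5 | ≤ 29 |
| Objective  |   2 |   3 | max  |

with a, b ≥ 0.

Primal max cᵀx s.t. Ax ≤ b, x ≥ 0  →  Dual min bᵀy s.t. Aᵀy ≥ c, y ≥ 0.

Minimize: z = 12y1 + 24y2 + 29y3

Subject to:
  y1 + 5y2 + 2y3 ≥ 2
  3y1 + 3y2 + 5y3 ≥ 3
  y1, y2, y3 ≥ 0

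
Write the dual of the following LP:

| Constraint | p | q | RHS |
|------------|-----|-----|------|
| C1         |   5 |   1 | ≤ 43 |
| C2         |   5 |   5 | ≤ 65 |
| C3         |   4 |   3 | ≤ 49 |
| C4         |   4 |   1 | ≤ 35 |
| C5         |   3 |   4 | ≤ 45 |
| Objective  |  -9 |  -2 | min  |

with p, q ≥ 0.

Primal min cᵀx s.t. Ax ≤ b, x ≥ 0  →  Dual max −bᵀy s.t. Aᵀy ≥ −c, y ≥ 0.

Maximize: z = -43y1 - 65y2 - 49y3 - 35y4 - 45y5

Subject to:
  5y1 + 5y2 + 4y3 + 4y4 + 3y5 ≥ 9
  y1 + 5y2 + 3y3 + y4 + 4y5 ≥ 2
  y1, y2, y3, y4, y5 ≥ 0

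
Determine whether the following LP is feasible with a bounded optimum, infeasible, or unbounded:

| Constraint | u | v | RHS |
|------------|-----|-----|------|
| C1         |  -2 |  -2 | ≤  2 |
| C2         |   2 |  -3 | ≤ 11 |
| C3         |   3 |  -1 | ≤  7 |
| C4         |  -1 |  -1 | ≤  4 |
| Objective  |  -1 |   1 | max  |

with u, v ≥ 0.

Unbounded (objective can increase without bound)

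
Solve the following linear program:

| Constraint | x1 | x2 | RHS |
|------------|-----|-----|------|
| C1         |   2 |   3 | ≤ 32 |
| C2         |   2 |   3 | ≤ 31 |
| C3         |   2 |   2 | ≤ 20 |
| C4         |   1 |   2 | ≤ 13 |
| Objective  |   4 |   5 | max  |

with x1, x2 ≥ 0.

Evaluate the objective at each vertex of the feasible region:
  z(0, 0) = 0
  z(10, 0) = 40
  z(7, 3) = 43  ←
  z(0, 6.5) = 32.5
The maximum is at x1 = 7, x2 = 3.

x1 = 7, x2 = 3, z = 43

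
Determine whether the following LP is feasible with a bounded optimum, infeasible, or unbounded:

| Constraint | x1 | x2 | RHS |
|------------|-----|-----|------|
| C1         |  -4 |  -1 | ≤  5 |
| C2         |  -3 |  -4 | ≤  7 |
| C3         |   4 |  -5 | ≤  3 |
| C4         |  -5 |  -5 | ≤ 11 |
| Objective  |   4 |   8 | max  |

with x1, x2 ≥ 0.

Unbounded (objective can increase without bound)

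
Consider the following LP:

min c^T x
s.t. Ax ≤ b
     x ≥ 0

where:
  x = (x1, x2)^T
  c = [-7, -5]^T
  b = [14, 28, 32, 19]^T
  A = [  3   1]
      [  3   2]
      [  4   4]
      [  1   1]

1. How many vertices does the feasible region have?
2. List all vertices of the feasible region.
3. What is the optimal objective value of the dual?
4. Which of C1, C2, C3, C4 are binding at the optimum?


1. 4
2. (0, 0), (4.667, 0), (3, 5), (0, 8)
3. -46
4. C1, C3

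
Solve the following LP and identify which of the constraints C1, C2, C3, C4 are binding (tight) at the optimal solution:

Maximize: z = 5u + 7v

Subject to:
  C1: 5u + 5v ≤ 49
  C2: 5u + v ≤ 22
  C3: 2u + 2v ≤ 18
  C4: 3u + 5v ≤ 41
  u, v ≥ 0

At u = 2, v = 7, compute slack b - a·x for each constraint:
  C1: 49 − 45 = 4  (slack)
  C2: 22 − 17 = 5  (slack)
  C3: 18 − 18 = 0  (binding)
  C4: 41 − 41 = 0  (binding)

Optimal: u = 2, v = 7
Binding: C3, C4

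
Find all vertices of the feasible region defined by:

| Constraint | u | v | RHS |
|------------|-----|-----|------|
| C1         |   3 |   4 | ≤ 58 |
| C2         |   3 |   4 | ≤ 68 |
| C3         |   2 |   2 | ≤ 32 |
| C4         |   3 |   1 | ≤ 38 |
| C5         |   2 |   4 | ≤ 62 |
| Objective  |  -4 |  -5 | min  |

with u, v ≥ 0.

(0, 0), (12.67, 0), (11, 5), (6, 10), (0, 14.5)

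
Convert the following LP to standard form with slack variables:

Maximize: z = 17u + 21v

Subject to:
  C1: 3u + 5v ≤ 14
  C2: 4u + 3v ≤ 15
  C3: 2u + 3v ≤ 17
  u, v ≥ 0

max z = 17u + 21v

s.t.
  3u + 5v + s1 = 14
  4u + 3v + s2 = 15
  2u + 3v + s3 = 17
  u, v, s1, s2, s3 ≥ 0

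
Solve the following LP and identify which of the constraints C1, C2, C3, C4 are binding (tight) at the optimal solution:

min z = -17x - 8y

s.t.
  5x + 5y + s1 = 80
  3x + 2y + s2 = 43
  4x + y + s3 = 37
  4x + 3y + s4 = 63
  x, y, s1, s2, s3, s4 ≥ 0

At x = 7, y = 9, compute slack b - a·x for each constraint:
  C1: 80 − 80 = 0  (binding)
  C2: 43 − 39 = 4  (slack)
  C3: 37 − 37 = 0  (binding)
  C4: 63 − 55 = 8  (slack)

Optimal: x = 7, y = 9
Binding: C1, C3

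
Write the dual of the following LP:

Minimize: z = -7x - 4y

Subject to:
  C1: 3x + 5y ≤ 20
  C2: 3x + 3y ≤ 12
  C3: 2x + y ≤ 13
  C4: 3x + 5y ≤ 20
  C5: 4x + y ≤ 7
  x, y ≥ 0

Primal min cᵀx s.t. Ax ≤ b, x ≥ 0  →  Dual max −bᵀy s.t. Aᵀy ≥ −c, y ≥ 0.

Maximize: z = -20y1 - 12y2 - 13y3 - 20y4 - 7y5

Subject to:
  3y1 + 3y2 + 2y3 + 3y4 + 4y5 ≥ 7
  5y1 + 3y2 + y3 + 5y4 + y5 ≥ 4
  y1, y2, y3, y4, y5 ≥ 0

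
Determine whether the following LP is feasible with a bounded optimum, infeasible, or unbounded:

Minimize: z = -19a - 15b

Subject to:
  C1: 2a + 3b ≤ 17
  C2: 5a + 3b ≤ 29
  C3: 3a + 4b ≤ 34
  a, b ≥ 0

Feasible with a bounded optimal solution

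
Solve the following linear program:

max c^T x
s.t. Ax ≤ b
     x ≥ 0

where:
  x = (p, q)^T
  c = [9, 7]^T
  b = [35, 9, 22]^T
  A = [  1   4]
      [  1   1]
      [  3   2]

Evaluate the objective at each vertex of the feasible region:
  z(0, 0) = 0
  z(7.333, 0) = 66
  z(4, 5) = 71  ←
  z(0.3333, 8.667) = 63.67
  z(0, 8.75) = 61.25
The maximum is at p = 4, q = 5.

p = 4, q = 5, z = 71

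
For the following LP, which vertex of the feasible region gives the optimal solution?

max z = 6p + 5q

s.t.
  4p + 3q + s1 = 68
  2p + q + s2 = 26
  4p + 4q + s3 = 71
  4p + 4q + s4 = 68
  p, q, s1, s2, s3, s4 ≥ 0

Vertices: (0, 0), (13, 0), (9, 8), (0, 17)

Evaluate the objective at each vertex of the feasible region:
  z(0, 0) = 0
  z(13, 0) = 78
  z(9, 8) = 94  ←
  z(0, 17) = 85
The maximum is at p = 9, q = 8.

(9, 8)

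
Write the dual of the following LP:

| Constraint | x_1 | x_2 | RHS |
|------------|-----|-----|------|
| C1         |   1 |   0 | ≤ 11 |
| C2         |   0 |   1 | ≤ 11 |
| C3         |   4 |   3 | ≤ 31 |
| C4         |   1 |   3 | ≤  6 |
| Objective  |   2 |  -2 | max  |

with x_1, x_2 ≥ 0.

Primal max cᵀx s.t. Ax ≤ b, x ≥ 0  →  Dual min bᵀy s.t. Aᵀy ≥ c, y ≥ 0.

Minimize: z = 11y1 + 11y2 + 31y3 + 6y4

Subject to:
  y1 + 4y3 + y4 ≥ 2
  y2 + 3y3 + 3y4 ≥ -2
  y1, y2, y3, y4 ≥ 0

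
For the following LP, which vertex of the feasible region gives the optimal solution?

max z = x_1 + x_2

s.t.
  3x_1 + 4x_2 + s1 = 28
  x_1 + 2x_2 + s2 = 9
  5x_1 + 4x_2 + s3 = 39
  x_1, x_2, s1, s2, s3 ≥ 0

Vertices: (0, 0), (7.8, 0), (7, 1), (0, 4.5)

Evaluate the objective at each vertex of the feasible region:
  z(0, 0) = 0
  z(7.8, 0) = 7.8
  z(7, 1) = 8  ←
  z(0, 4.5) = 4.5
The maximum is at x_1 = 7, x_2 = 1.

(7, 1)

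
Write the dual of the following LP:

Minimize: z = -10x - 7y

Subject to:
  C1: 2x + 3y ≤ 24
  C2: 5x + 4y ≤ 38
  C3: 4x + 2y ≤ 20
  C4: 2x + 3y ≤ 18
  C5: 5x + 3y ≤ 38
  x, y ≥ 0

Primal min cᵀx s.t. Ax ≤ b, x ≥ 0  →  Dual max −bᵀy s.t. Aᵀy ≥ −c, y ≥ 0.

Maximize: z = -24y1 - 38y2 - 20y3 - 18y4 - 38y5

Subject to:
  2y1 + 5y2 + 4y3 + 2y4 + 5y5 ≥ 10
  3y1 + 4y2 + 2y3 + 3y4 + 3y5 ≥ 7
  y1, y2, y3, y4, y5 ≥ 0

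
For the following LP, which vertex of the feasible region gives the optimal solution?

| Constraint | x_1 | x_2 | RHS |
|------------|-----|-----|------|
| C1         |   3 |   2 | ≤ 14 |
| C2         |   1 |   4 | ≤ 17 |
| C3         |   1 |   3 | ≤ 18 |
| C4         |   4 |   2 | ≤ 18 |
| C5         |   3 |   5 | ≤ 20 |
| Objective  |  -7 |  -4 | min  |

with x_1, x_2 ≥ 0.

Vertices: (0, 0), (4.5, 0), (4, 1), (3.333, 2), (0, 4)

Evaluate the objective at each vertex of the feasible region:
  z(0, 0) = 0
  z(4.5, 0) = -31.5
  z(4, 1) = -32  ←
  z(3.333, 2) = -31.33
  z(0, 4) = -16
The minimum is at x_1 = 4, x_2 = 1.

(4, 1)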